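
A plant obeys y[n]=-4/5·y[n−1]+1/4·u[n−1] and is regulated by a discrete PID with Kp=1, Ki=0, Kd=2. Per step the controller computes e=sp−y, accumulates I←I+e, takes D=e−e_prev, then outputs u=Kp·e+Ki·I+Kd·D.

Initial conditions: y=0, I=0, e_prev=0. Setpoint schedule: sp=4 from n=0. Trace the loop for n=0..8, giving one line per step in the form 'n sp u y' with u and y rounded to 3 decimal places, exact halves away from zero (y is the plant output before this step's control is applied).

(exact arithmetic carried between steps; '≈' marks a value shown rounded to 6 d.p. or computed from one; I and e_prev carry over from the previous line; the table rounds u and y to 3 d.p., halves away from zero)
n=0: y=0, sp=4, e=sp−y=4; I=4, D=e−e_prev=4; u=1·4+0·4+2·4=12; next y=-4/5·0+1/4·12=3
n=1: y=3, sp=4, e=sp−y=1; I=5, D=e−e_prev=-3; u=1·1+0·5+2·(-3)=-5; next y=-4/5·3+1/4·(-5)=-3.65
n=2: y=-3.65, sp=4, e=sp−y=7.65; I=12.65, D=e−e_prev=6.65; u=1·7.65+0·12.65+2·6.65=20.95; next y=-4/5·(-3.65)+1/4·20.95=8.1575
n=3: y=8.1575, sp=4, e=sp−y=-4.1575; I=8.4925, D=e−e_prev=-11.8075; u=1·(-4.1575)+0·8.4925+2·(-11.8075)=-27.7725; next y=-4/5·8.1575+1/4·(-27.7725)=-13.469125
n=4: y=-13.469125, sp=4, e=sp−y=17.469125; I=25.961625, D=e−e_prev=21.626625; u=1·17.469125+0·25.961625+2·21.626625=60.722375; next y=-4/5·(-13.469125)+1/4·60.722375≈25.955894
n=5: y≈25.955894, sp=4, e=sp−y≈-21.955894; I≈4.005731, D=e−e_prev≈-39.425019; u=1·(-21.955894)+0·4.005731+2·(-39.425019)≈-100.805931; next y=-4/5·25.955894+1/4·(-100.805931)≈-45.966198
n=6: y≈-45.966198, sp=4, e=sp−y≈49.966198; I≈53.971929, D=e−e_prev≈71.922092; u=1·49.966198+0·53.971929+2·71.922092≈193.810381; next y=-4/5·(-45.966198)+1/4·193.810381≈85.225553
n=7: y≈85.225553, sp=4, e=sp−y≈-81.225553; I≈-27.253624, D=e−e_prev≈-131.191751; u=1·(-81.225553)+0·(-27.253624)+2·(-131.191751)≈-343.609056; next y=-4/5·85.225553+1/4·(-343.609056)≈-154.082707
n=8: y≈-154.082707, sp=4, e=sp−y≈158.082707; I≈130.829082, D=e−e_prev≈239.308260; u=1·158.082707+0·130.829082+2·239.308260≈636.699227; next y=-4/5·(-154.082707)+1/4·636.699227≈282.440972

0 4 12.000 0.000
1 4 -5.000 3.000
2 4 20.950 -3.650
3 4 -27.773 8.158
4 4 60.722 -13.469
5 4 -100.806 25.956
6 4 193.810 -45.966
7 4 -343.609 85.226
8 4 636.699 -154.083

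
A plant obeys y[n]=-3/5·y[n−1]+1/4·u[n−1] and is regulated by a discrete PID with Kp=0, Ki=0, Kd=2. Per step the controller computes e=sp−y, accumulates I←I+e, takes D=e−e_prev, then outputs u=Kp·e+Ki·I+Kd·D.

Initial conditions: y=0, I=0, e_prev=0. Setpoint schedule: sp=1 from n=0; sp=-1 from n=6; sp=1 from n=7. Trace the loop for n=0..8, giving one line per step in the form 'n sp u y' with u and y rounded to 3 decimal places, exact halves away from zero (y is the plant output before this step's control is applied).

0 1 2.000 0.000
1 1 -1.000 0.500
2 1 2.100 -0.550
3 1 -2.810 0.855
4 1 4.141 -1.216
5 1 -5.960 1.765
6 -1 4.627 -2.549
7 1 -6.469 2.686
8 1 11.830 -3.229

(exact arithmetic carried between steps; '≈' marks a value shown rounded to 6 d.p. or computed from one; I and e_prev carry over from the previous line; the table rounds u and y to 3 d.p., halves away from zero)
n=0: y=0, sp=1, e=sp−y=1; I=1, D=e−e_prev=1; u=0·1+0·1+2·1=2; next y=-3/5·0+1/4·2=0.5
n=1: y=0.5, sp=1, e=sp−y=0.5; I=1.5, D=e−e_prev=-0.5; u=0·0.5+0·1.5+2·(-0.5)=-1; next y=-3/5·0.5+1/4·(-1)=-0.55
n=2: y=-0.55, sp=1, e=sp−y=1.55; I=3.05, D=e−e_prev=1.05; u=0·1.55+0·3.05+2·1.05=2.1; next y=-3/5·(-0.55)+1/4·2.1=0.855
n=3: y=0.855, sp=1, e=sp−y=0.145; I=3.195, D=e−e_prev=-1.405; u=0·0.145+0·3.195+2·(-1.405)=-2.81; next y=-3/5·0.855+1/4·(-2.81)=-1.2155
n=4: y=-1.2155, sp=1, e=sp−y=2.2155; I=5.4105, D=e−e_prev=2.0705; u=0·2.2155+0·5.4105+2·2.0705=4.141; next y=-3/5·(-1.2155)+1/4·4.141=1.76455
n=5: y=1.76455, sp=1, e=sp−y=-0.76455; I=4.64595, D=e−e_prev=-2.98005; u=0·(-0.76455)+0·4.64595+2·(-2.98005)=-5.9601; next y=-3/5·1.76455+1/4·(-5.9601)=-2.548755
n=6: y=-2.548755, sp=-1, e=sp−y=1.548755; I=6.194705, D=e−e_prev=2.313305; u=0·1.548755+0·6.194705+2·2.313305=4.62661; next y=-3/5·(-2.548755)+1/4·4.62661≈2.685906
n=7: y≈2.685906, sp=1, e=sp−y≈-1.685906; I≈4.508800, D=e−e_prev≈-3.234661; u=0·(-1.685906)+0·4.508800+2·(-3.234661)≈-6.469321; next y=-3/5·2.685906+1/4·(-6.469321)≈-3.228874
n=8: y≈-3.228874, sp=1, e=sp−y≈4.228874; I≈8.737673, D=e−e_prev≈5.914779; u=0·4.228874+0·8.737673+2·5.914779≈11.829558; next y=-3/5·(-3.228874)+1/4·11.829558≈4.894714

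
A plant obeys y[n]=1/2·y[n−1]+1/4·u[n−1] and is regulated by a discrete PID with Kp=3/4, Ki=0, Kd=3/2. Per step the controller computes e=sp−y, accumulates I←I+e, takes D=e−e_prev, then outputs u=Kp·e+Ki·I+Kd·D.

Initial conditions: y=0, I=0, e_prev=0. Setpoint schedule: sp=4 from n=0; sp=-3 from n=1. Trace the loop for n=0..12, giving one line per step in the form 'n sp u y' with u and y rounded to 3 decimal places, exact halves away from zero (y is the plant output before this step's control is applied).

(exact arithmetic carried between steps; '≈' marks a value shown rounded to 6 d.p. or computed from one; I and e_prev carry over from the previous line; the table rounds u and y to 3 d.p., halves away from zero)
n=0: y=0, sp=4, e=sp−y=4; I=4, D=e−e_prev=4; u=3/4·4+0·4+3/2·4=9; next y=1/2·0+1/4·9=2.25
n=1: y=2.25, sp=-3, e=sp−y=-5.25; I=-1.25, D=e−e_prev=-9.25; u=3/4·(-5.25)+0·(-1.25)+3/2·(-9.25)=-17.8125; next y=1/2·2.25+1/4·(-17.8125)=-3.328125
n=2: y=-3.328125, sp=-3, e=sp−y=0.328125; I=-0.921875, D=e−e_prev=5.578125; u=3/4·0.328125+0·(-0.921875)+3/2·5.578125≈8.613281; next y=1/2·(-3.328125)+1/4·8.613281≈0.489258
n=3: y≈0.489258, sp=-3, e=sp−y≈-3.489258; I≈-4.411133, D=e−e_prev≈-3.817383; u=3/4·(-3.489258)+0·(-4.411133)+3/2·(-3.817383)≈-8.343018; next y=1/2·0.489258+1/4·(-8.343018)≈-1.841125
n=4: y≈-1.841125, sp=-3, e=sp−y≈-1.158875; I≈-5.570007, D=e−e_prev≈2.330383; u=3/4·(-1.158875)+0·(-5.570007)+3/2·2.330383≈2.626419; next y=1/2·(-1.841125)+1/4·2.626419≈-0.263958
n=5: y≈-0.263958, sp=-3, e=sp−y≈-2.736042; I≈-8.306049, D=e−e_prev≈-1.577168; u=3/4·(-2.736042)+0·(-8.306049)+3/2·(-1.577168)≈-4.417783; next y=1/2·(-0.263958)+1/4·(-4.417783)≈-1.236425
n=6: y≈-1.236425, sp=-3, e=sp−y≈-1.763575; I≈-10.069625, D=e−e_prev≈0.972467; u=3/4·(-1.763575)+0·(-10.069625)+3/2·0.972467≈0.136019; next y=1/2·(-1.236425)+1/4·0.136019≈-0.584208
n=7: y≈-0.584208, sp=-3, e=sp−y≈-2.415792; I≈-12.485417, D=e−e_prev≈-0.652217; u=3/4·(-2.415792)+0·(-12.485417)+3/2·(-0.652217)≈-2.790170; next y=1/2·(-0.584208)+1/4·(-2.790170)≈-0.989646
n=8: y≈-0.989646, sp=-3, e=sp−y≈-2.010354; I≈-14.495771, D=e−e_prev≈0.405439; u=3/4·(-2.010354)+0·(-14.495771)+3/2·0.405439≈-0.899607; next y=1/2·(-0.989646)+1/4·(-0.899607)≈-0.719725
n=9: y≈-0.719725, sp=-3, e=sp−y≈-2.280275; I≈-16.776046, D=e−e_prev≈-0.269921; u=3/4·(-2.280275)+0·(-16.776046)+3/2·(-0.269921)≈-2.115088; next y=1/2·(-0.719725)+1/4·(-2.115088)≈-0.888635
n=10: y≈-0.888635, sp=-3, e=sp−y≈-2.111365; I≈-18.887411, D=e−e_prev≈0.168910; u=3/4·(-2.111365)+0·(-18.887411)+3/2·0.168910≈-1.330160; next y=1/2·(-0.888635)+1/4·(-1.330160)≈-0.776857
n=11: y≈-0.776857, sp=-3, e=sp−y≈-2.223143; I≈-21.110554, D=e−e_prev≈-0.111777; u=3/4·(-2.223143)+0·(-21.110554)+3/2·(-0.111777)≈-1.835023; next y=1/2·(-0.776857)+1/4·(-1.835023)≈-0.847184
n=12: y≈-0.847184, sp=-3, e=sp−y≈-2.152816; I≈-23.263370, D=e−e_prev≈0.070327; u=3/4·(-2.152816)+0·(-23.263370)+3/2·0.070327≈-1.509121; next y=1/2·(-0.847184)+1/4·(-1.509121)≈-0.800872

0 4 9.000 0.000
1 -3 -17.813 2.250
2 -3 8.613 -3.328
3 -3 -8.343 0.489
4 -3 2.626 -1.841
5 -3 -4.418 -0.264
6 -3 0.136 -1.236
7 -3 -2.790 -0.584
8 -3 -0.900 -0.990
9 -3 -2.115 -0.720
10 -3 -1.330 -0.889
11 -3 -1.835 -0.777
12 -3 -1.509 -0.847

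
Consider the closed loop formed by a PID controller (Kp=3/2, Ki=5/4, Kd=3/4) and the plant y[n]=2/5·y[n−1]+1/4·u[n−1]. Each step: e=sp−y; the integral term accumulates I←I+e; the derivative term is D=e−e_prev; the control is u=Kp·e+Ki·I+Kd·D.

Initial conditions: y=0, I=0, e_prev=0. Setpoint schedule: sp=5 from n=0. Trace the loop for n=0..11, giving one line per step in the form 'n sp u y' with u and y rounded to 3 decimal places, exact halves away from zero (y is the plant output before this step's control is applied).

0 5 17.500 0.000
1 5 4.688 4.375
2 5 13.836 2.922
3 5 9.373 4.628
4 5 12.635 4.194
5 5 11.070 4.836
6 5 12.226 4.702
7 5 11.674 4.937
8 5 12.083 4.893
9 5 11.887 4.978
10 5 12.031 4.963
11 5 11.961 4.993

(exact arithmetic carried between steps; '≈' marks a value shown rounded to 6 d.p. or computed from one; I and e_prev carry over from the previous line; the table rounds u and y to 3 d.p., halves away from zero)
n=0: y=0, sp=5, e=sp−y=5; I=5, D=e−e_prev=5; u=3/2·5+5/4·5+3/4·5=17.5; next y=2/5·0+1/4·17.5=4.375
n=1: y=4.375, sp=5, e=sp−y=0.625; I=5.625, D=e−e_prev=-4.375; u=3/2·0.625+5/4·5.625+3/4·(-4.375)=4.6875; next y=2/5·4.375+1/4·4.6875=2.921875
n=2: y=2.921875, sp=5, e=sp−y=2.078125; I=7.703125, D=e−e_prev=1.453125; u=3/2·2.078125+5/4·7.703125+3/4·1.453125≈13.835938; next y=2/5·2.921875+1/4·13.835938≈4.627734
n=3: y≈4.627734, sp=5, e=sp−y≈0.372266; I≈8.075391, D=e−e_prev≈-1.705859; u=3/2·0.372266+5/4·8.075391+3/4·(-1.705859)≈9.373242; next y=2/5·4.627734+1/4·9.373242≈4.194404
n=4: y≈4.194404, sp=5, e=sp−y≈0.805596; I≈8.880986, D=e−e_prev≈0.433330; u=3/2·0.805596+5/4·8.880986+3/4·0.433330≈12.634624; next y=2/5·4.194404+1/4·12.634624≈4.836418
n=5: y≈4.836418, sp=5, e=sp−y≈0.163582; I≈9.044569, D=e−e_prev≈-0.642013; u=3/2·0.163582+5/4·9.044569+3/4·(-0.642013)≈11.069574; next y=2/5·4.836418+1/4·11.069574≈4.701961
n=6: y≈4.701961, sp=5, e=sp−y≈0.298039; I≈9.342608, D=e−e_prev≈0.134457; u=3/2·0.298039+5/4·9.342608+3/4·0.134457≈12.226162; next y=2/5·4.701961+1/4·12.226162≈4.937325
n=7: y≈4.937325, sp=5, e=sp−y≈0.062675; I≈9.405283, D=e−e_prev≈-0.235364; u=3/2·0.062675+5/4·9.405283+3/4·(-0.235364)≈11.674094; next y=2/5·4.937325+1/4·11.674094≈4.893453
n=8: y≈4.893453, sp=5, e=sp−y≈0.106547; I≈9.511830, D=e−e_prev≈0.043871; u=3/2·0.106547+5/4·9.511830+3/4·0.043871≈12.082511; next y=2/5·4.893453+1/4·12.082511≈4.978009
n=9: y≈4.978009, sp=5, e=sp−y≈0.021991; I≈9.533821, D=e−e_prev≈-0.084556; u=3/2·0.021991+5/4·9.533821+3/4·(-0.084556)≈11.886846; next y=2/5·4.978009+1/4·11.886846≈4.962915
n=10: y≈4.962915, sp=5, e=sp−y≈0.037085; I≈9.570906, D=e−e_prev≈0.015094; u=3/2·0.037085+5/4·9.570906+3/4·0.015094≈12.030580; next y=2/5·4.962915+1/4·12.030580≈4.992811
n=11: y≈4.992811, sp=5, e=sp−y≈0.007189; I≈9.578095, D=e−e_prev≈-0.029896; u=3/2·0.007189+5/4·9.578095+3/4·(-0.029896)≈11.960980; next y=2/5·4.992811+1/4·11.960980≈4.987369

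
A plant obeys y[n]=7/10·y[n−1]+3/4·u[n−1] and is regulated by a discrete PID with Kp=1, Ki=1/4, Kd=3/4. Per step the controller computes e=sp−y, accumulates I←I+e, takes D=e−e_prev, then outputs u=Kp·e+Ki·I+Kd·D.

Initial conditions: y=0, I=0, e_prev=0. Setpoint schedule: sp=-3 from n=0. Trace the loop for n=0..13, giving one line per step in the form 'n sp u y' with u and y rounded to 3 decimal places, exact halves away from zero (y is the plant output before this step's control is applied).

0 -3 -6.000 0.000
1 -3 4.500 -4.500
2 -3 -7.950 0.225
3 -3 6.848 -5.805
4 -3 -10.728 1.072
5 -3 10.147 -7.296
6 -3 -14.653 2.503
7 -3 14.802 -9.237
8 -3 -20.189 4.635
9 -3 21.371 -11.897
10 -3 -27.999 7.700
11 -3 30.643 -15.609
12 -3 -39.017 12.056
13 -3 43.727 -20.823

(exact arithmetic carried between steps; '≈' marks a value shown rounded to 6 d.p. or computed from one; I and e_prev carry over from the previous line; the table rounds u and y to 3 d.p., halves away from zero)
n=0: y=0, sp=-3, e=sp−y=-3; I=-3, D=e−e_prev=-3; u=1·(-3)+1/4·(-3)+3/4·(-3)=-6; next y=7/10·0+3/4·(-6)=-4.5
n=1: y=-4.5, sp=-3, e=sp−y=1.5; I=-1.5, D=e−e_prev=4.5; u=1·1.5+1/4·(-1.5)+3/4·4.5=4.5; next y=7/10·(-4.5)+3/4·4.5=0.225
n=2: y=0.225, sp=-3, e=sp−y=-3.225; I=-4.725, D=e−e_prev=-4.725; u=1·(-3.225)+1/4·(-4.725)+3/4·(-4.725)=-7.95; next y=7/10·0.225+3/4·(-7.95)=-5.805
n=3: y=-5.805, sp=-3, e=sp−y=2.805; I=-1.92, D=e−e_prev=6.03; u=1·2.805+1/4·(-1.92)+3/4·6.03=6.8475; next y=7/10·(-5.805)+3/4·6.8475=1.072125
n=4: y=1.072125, sp=-3, e=sp−y=-4.072125; I=-5.992125, D=e−e_prev=-6.877125; u=1·(-4.072125)+1/4·(-5.992125)+3/4·(-6.877125)=-10.728; next y=7/10·1.072125+3/4·(-10.728)≈-7.295513
n=5: y≈-7.295513, sp=-3, e=sp−y≈4.295513; I≈-1.696613, D=e−e_prev≈8.367638; u=1·4.295513+1/4·(-1.696613)+3/4·8.367638≈10.147088; next y=7/10·(-7.295513)+3/4·10.147088≈2.503457
n=6: y≈2.503457, sp=-3, e=sp−y≈-5.503457; I≈-7.200069, D=e−e_prev≈-9.798969; u=1·(-5.503457)+1/4·(-7.200069)+3/4·(-9.798969)≈-14.652701; next y=7/10·2.503457+3/4·(-14.652701)≈-9.237106
n=7: y≈-9.237106, sp=-3, e=sp−y≈6.237106; I≈-0.962963, D=e−e_prev≈11.740563; u=1·6.237106+1/4·(-0.962963)+3/4·11.740563≈14.801788; next y=7/10·(-9.237106)+3/4·14.801788≈4.635366
n=8: y≈4.635366, sp=-3, e=sp−y≈-7.635366; I≈-8.598330, D=e−e_prev≈-13.872473; u=1·(-7.635366)+1/4·(-8.598330)+3/4·(-13.872473)≈-20.189303; next y=7/10·4.635366+3/4·(-20.189303)≈-11.897221
n=9: y≈-11.897221, sp=-3, e=sp−y≈8.897221; I≈0.298891, D=e−e_prev≈16.532587; u=1·8.897221+1/4·0.298891+3/4·16.532587≈21.371384; next y=7/10·(-11.897221)+3/4·21.371384≈7.700484
n=10: y≈7.700484, sp=-3, e=sp−y≈-10.700484; I≈-10.401592, D=e−e_prev≈-19.597704; u=1·(-10.700484)+1/4·(-10.401592)+3/4·(-19.597704)≈-27.999160; next y=7/10·7.700484+3/4·(-27.999160)≈-15.609031
n=11: y≈-15.609031, sp=-3, e=sp−y≈12.609031; I≈2.207439, D=e−e_prev≈23.309515; u=1·12.609031+1/4·2.207439+3/4·23.309515≈30.643027; next y=7/10·(-15.609031)+3/4·30.643027≈12.055949
n=12: y≈12.055949, sp=-3, e=sp−y≈-15.055949; I≈-12.848509, D=e−e_prev≈-27.664980; u=1·(-15.055949)+1/4·(-12.848509)+3/4·(-27.664980)≈-39.016811; next y=7/10·12.055949+3/4·(-39.016811)≈-20.823444
n=13: y≈-20.823444, sp=-3, e=sp−y≈17.823444; I≈4.974935, D=e−e_prev≈32.879393; u=1·17.823444+1/4·4.974935+3/4·32.879393≈43.726723; next y=7/10·(-20.823444)+3/4·43.726723≈18.218631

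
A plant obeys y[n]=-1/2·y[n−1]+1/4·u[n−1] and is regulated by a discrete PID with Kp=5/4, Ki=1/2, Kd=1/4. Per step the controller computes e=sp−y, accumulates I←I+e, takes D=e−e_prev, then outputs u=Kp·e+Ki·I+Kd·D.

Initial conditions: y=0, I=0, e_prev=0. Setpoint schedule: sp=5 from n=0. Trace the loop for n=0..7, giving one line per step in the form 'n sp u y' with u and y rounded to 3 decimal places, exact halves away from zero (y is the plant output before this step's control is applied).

(exact arithmetic carried between steps; '≈' marks a value shown rounded to 6 d.p. or computed from one; I and e_prev carry over from the previous line; the table rounds u and y to 3 d.p., halves away from zero)
n=0: y=0, sp=5, e=sp−y=5; I=5, D=e−e_prev=5; u=5/4·5+1/2·5+1/4·5=10; next y=-1/2·0+1/4·10=2.5
n=1: y=2.5, sp=5, e=sp−y=2.5; I=7.5, D=e−e_prev=-2.5; u=5/4·2.5+1/2·7.5+1/4·(-2.5)=6.25; next y=-1/2·2.5+1/4·6.25=0.3125
n=2: y=0.3125, sp=5, e=sp−y=4.6875; I=12.1875, D=e−e_prev=2.1875; u=5/4·4.6875+1/2·12.1875+1/4·2.1875=12.5; next y=-1/2·0.3125+1/4·12.5=2.96875
n=3: y=2.96875, sp=5, e=sp−y=2.03125; I=14.21875, D=e−e_prev=-2.65625; u=5/4·2.03125+1/2·14.21875+1/4·(-2.65625)=8.984375; next y=-1/2·2.96875+1/4·8.984375≈0.761719
n=4: y≈0.761719, sp=5, e=sp−y≈4.238281; I≈18.457031, D=e−e_prev≈2.207031; u=5/4·4.238281+1/2·18.457031+1/4·2.207031≈15.078125; next y=-1/2·0.761719+1/4·15.078125≈3.388672
n=5: y≈3.388672, sp=5, e=sp−y≈1.611328; I≈20.068359, D=e−e_prev≈-2.626953; u=5/4·1.611328+1/2·20.068359+1/4·(-2.626953)≈11.391602; next y=-1/2·3.388672+1/4·11.391602≈1.153564
n=6: y≈1.153564, sp=5, e=sp−y≈3.846436; I≈23.914795, D=e−e_prev≈2.235107; u=5/4·3.846436+1/2·23.914795+1/4·2.235107≈17.324219; next y=-1/2·1.153564+1/4·17.324219≈3.754272
n=7: y≈3.754272, sp=5, e=sp−y≈1.245728; I≈25.160522, D=e−e_prev≈-2.600708; u=5/4·1.245728+1/2·25.160522+1/4·(-2.600708)≈13.487244; next y=-1/2·3.754272+1/4·13.487244≈1.494675

0 5 10.000 0.000
1 5 6.250 2.500
2 5 12.500 0.313
3 5 8.984 2.969
4 5 15.078 0.762
5 5 11.392 3.389
6 5 17.324 1.154
7 5 13.487 3.754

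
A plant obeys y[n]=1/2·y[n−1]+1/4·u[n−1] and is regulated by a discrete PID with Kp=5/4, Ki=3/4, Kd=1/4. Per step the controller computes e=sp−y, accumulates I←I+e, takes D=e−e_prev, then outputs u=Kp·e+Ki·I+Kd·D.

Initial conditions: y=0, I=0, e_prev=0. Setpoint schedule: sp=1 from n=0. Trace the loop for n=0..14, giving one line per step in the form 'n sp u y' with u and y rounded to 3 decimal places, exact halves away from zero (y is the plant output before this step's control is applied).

0 1 2.250 0.000
1 1 1.484 0.563
2 1 1.751 0.652
3 1 1.783 0.764
4 1 1.844 0.828
5 1 1.883 0.875
6 1 1.914 0.908
7 1 1.936 0.933
8 1 1.953 0.950
9 1 1.965 0.963
10 1 1.974 0.973
11 1 1.981 0.980
12 1 1.986 0.985
13 1 1.990 0.989
14 1 1.992 0.992

(exact arithmetic carried between steps; '≈' marks a value shown rounded to 6 d.p. or computed from one; I and e_prev carry over from the previous line; the table rounds u and y to 3 d.p., halves away from zero)
n=0: y=0, sp=1, e=sp−y=1; I=1, D=e−e_prev=1; u=5/4·1+3/4·1+1/4·1=2.25; next y=1/2·0+1/4·2.25=0.5625
n=1: y=0.5625, sp=1, e=sp−y=0.4375; I=1.4375, D=e−e_prev=-0.5625; u=5/4·0.4375+3/4·1.4375+1/4·(-0.5625)=1.484375; next y=1/2·0.5625+1/4·1.484375≈0.652344
n=2: y≈0.652344, sp=1, e=sp−y≈0.347656; I≈1.785156, D=e−e_prev≈-0.089844; u=5/4·0.347656+3/4·1.785156+1/4·(-0.089844)≈1.750977; next y=1/2·0.652344+1/4·1.750977≈0.763916
n=3: y≈0.763916, sp=1, e=sp−y≈0.236084; I≈2.021240, D=e−e_prev≈-0.111572; u=5/4·0.236084+3/4·2.021240+1/4·(-0.111572)≈1.783142; next y=1/2·0.763916+1/4·1.783142≈0.827744
n=4: y≈0.827744, sp=1, e=sp−y≈0.172256; I≈2.193497, D=e−e_prev≈-0.063828; u=5/4·0.172256+3/4·2.193497+1/4·(-0.063828)≈1.844486; next y=1/2·0.827744+1/4·1.844486≈0.874993
n=5: y≈0.874993, sp=1, e=sp−y≈0.125007; I≈2.318503, D=e−e_prev≈-0.047250; u=5/4·0.125007+3/4·2.318503+1/4·(-0.047250)≈1.883323; next y=1/2·0.874993+1/4·1.883323≈0.908328
n=6: y≈0.908328, sp=1, e=sp−y≈0.091672; I≈2.410176, D=e−e_prev≈-0.033334; u=5/4·0.091672+3/4·2.410176+1/4·(-0.033334)≈1.913889; next y=1/2·0.908328+1/4·1.913889≈0.932636
n=7: y≈0.932636, sp=1, e=sp−y≈0.067364; I≈2.477540, D=e−e_prev≈-0.024308; u=5/4·0.067364+3/4·2.477540+1/4·(-0.024308)≈1.936283; next y=1/2·0.932636+1/4·1.936283≈0.950389
n=8: y≈0.950389, sp=1, e=sp−y≈0.049611; I≈2.527151, D=e−e_prev≈-0.017753; u=5/4·0.049611+3/4·2.527151+1/4·(-0.017753)≈1.952939; next y=1/2·0.950389+1/4·1.952939≈0.963429
n=9: y≈0.963429, sp=1, e=sp−y≈0.036571; I≈2.563722, D=e−e_prev≈-0.013040; u=5/4·0.036571+3/4·2.563722+1/4·(-0.013040)≈1.965245; next y=1/2·0.963429+1/4·1.965245≈0.973026
n=10: y≈0.973026, sp=1, e=sp−y≈0.026974; I≈2.590696, D=e−e_prev≈-0.009597; u=5/4·0.026974+3/4·2.590696+1/4·(-0.009597)≈1.974341; next y=1/2·0.973026+1/4·1.974341≈0.980098
n=11: y≈0.980098, sp=1, e=sp−y≈0.019902; I≈2.610598, D=e−e_prev≈-0.007072; u=5/4·0.019902+3/4·2.610598+1/4·(-0.007072)≈1.981058; next y=1/2·0.980098+1/4·1.981058≈0.985314
n=12: y≈0.985314, sp=1, e=sp−y≈0.014686; I≈2.625285, D=e−e_prev≈-0.005215; u=5/4·0.014686+3/4·2.625285+1/4·(-0.005215)≈1.986018; next y=1/2·0.985314+1/4·1.986018≈0.989161
n=13: y≈0.989161, sp=1, e=sp−y≈0.010839; I≈2.636123, D=e−e_prev≈-0.003848; u=5/4·0.010839+3/4·2.636123+1/4·(-0.003848)≈1.989679; next y=1/2·0.989161+1/4·1.989679≈0.992000
n=14: y≈0.992000, sp=1, e=sp−y≈0.008000; I≈2.644123, D=e−e_prev≈-0.002839; u=5/4·0.008000+3/4·2.644123+1/4·(-0.002839)≈1.992382; next y=1/2·0.992000+1/4·1.992382≈0.994096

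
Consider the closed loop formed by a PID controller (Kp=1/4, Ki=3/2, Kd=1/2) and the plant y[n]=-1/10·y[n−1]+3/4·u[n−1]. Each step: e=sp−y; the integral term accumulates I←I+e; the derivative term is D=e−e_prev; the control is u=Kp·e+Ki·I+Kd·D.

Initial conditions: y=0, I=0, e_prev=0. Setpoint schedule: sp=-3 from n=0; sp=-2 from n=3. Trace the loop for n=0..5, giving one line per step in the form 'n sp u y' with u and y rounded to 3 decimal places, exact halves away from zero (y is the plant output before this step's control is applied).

0 -3 -6.750 0.000
1 -3 1.641 -5.063
2 -3 -13.095 1.737
3 -2 11.846 -9.995
4 -2 -27.255 9.884
5 -2 35.314 -21.430

(exact arithmetic carried between steps; '≈' marks a value shown rounded to 6 d.p. or computed from one; I and e_prev carry over from the previous line; the table rounds u and y to 3 d.p., halves away from zero)
n=0: y=0, sp=-3, e=sp−y=-3; I=-3, D=e−e_prev=-3; u=1/4·(-3)+3/2·(-3)+1/2·(-3)=-6.75; next y=-1/10·0+3/4·(-6.75)=-5.0625
n=1: y=-5.0625, sp=-3, e=sp−y=2.0625; I=-0.9375, D=e−e_prev=5.0625; u=1/4·2.0625+3/2·(-0.9375)+1/2·5.0625=1.640625; next y=-1/10·(-5.0625)+3/4·1.640625≈1.736719
n=2: y≈1.736719, sp=-3, e=sp−y≈-4.736719; I≈-5.674219, D=e−e_prev≈-6.799219; u=1/4·(-4.736719)+3/2·(-5.674219)+1/2·(-6.799219)≈-13.095117; next y=-1/10·1.736719+3/4·(-13.095117)≈-9.995010
n=3: y≈-9.995010, sp=-2, e=sp−y≈7.995010; I≈2.320791, D=e−e_prev≈12.731729; u=1/4·7.995010+3/2·2.320791+1/2·12.731729≈11.845803; next y=-1/10·(-9.995010)+3/4·11.845803≈9.883853
n=4: y≈9.883853, sp=-2, e=sp−y≈-11.883853; I≈-9.563062, D=e−e_prev≈-19.878863; u=1/4·(-11.883853)+3/2·(-9.563062)+1/2·(-19.878863)≈-27.254988; next y=-1/10·9.883853+3/4·(-27.254988)≈-21.429627
n=5: y≈-21.429627, sp=-2, e=sp−y≈19.429627; I≈9.866564, D=e−e_prev≈31.313480; u=1/4·19.429627+3/2·9.866564+1/2·31.313480≈35.313993; next y=-1/10·(-21.429627)+3/4·35.313993≈28.628458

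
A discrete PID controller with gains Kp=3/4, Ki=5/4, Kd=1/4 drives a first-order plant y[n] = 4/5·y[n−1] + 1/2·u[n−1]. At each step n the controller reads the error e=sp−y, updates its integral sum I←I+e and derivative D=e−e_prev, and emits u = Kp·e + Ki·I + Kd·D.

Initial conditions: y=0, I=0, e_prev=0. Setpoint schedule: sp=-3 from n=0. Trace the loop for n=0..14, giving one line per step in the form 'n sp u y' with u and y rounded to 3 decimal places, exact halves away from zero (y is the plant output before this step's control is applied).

0 -3 -6.750 0.000
1 -3 -2.156 -3.375
2 -3 -1.624 -3.778
3 -3 -0.625 -3.835
4 -3 -0.618 -3.380
5 -3 -0.855 -3.013
6 -3 -1.141 -2.838
7 -3 -1.293 -2.841
8 -3 -1.316 -2.919
9 -3 -1.270 -2.994
10 -3 -1.215 -3.030
11 -3 -1.183 -3.031
12 -3 -1.177 -3.017
13 -3 -1.186 -3.002
14 -3 -1.196 -2.995

(exact arithmetic carried between steps; '≈' marks a value shown rounded to 6 d.p. or computed from one; I and e_prev carry over from the previous line; the table rounds u and y to 3 d.p., halves away from zero)
n=0: y=0, sp=-3, e=sp−y=-3; I=-3, D=e−e_prev=-3; u=3/4·(-3)+5/4·(-3)+1/4·(-3)=-6.75; next y=4/5·0+1/2·(-6.75)=-3.375
n=1: y=-3.375, sp=-3, e=sp−y=0.375; I=-2.625, D=e−e_prev=3.375; u=3/4·0.375+5/4·(-2.625)+1/4·3.375=-2.15625; next y=4/5·(-3.375)+1/2·(-2.15625)=-3.778125
n=2: y=-3.778125, sp=-3, e=sp−y=0.778125; I=-1.846875, D=e−e_prev=0.403125; u=3/4·0.778125+5/4·(-1.846875)+1/4·0.403125≈-1.624219; next y=4/5·(-3.778125)+1/2·(-1.624219)≈-3.834609
n=3: y≈-3.834609, sp=-3, e=sp−y≈0.834609; I≈-1.012266, D=e−e_prev≈0.056484; u=3/4·0.834609+5/4·(-1.012266)+1/4·0.056484≈-0.625254; next y=4/5·(-3.834609)+1/2·(-0.625254)≈-3.380314
n=4: y≈-3.380314, sp=-3, e=sp−y≈0.380314; I≈-0.631951, D=e−e_prev≈-0.454295; u=3/4·0.380314+5/4·(-0.631951)+1/4·(-0.454295)≈-0.618277; next y=4/5·(-3.380314)+1/2·(-0.618277)≈-3.013390
n=5: y≈-3.013390, sp=-3, e=sp−y≈0.013390; I≈-0.618561, D=e−e_prev≈-0.366924; u=3/4·0.013390+5/4·(-0.618561)+1/4·(-0.366924)≈-0.854890; next y=4/5·(-3.013390)+1/2·(-0.854890)≈-2.838157
n=6: y≈-2.838157, sp=-3, e=sp−y≈-0.161843; I≈-0.780404, D=e−e_prev≈-0.175233; u=3/4·(-0.161843)+5/4·(-0.780404)+1/4·(-0.175233)≈-1.140696; next y=4/5·(-2.838157)+1/2·(-1.140696)≈-2.840873
n=7: y≈-2.840873, sp=-3, e=sp−y≈-0.159127; I≈-0.939531, D=e−e_prev≈0.002716; u=3/4·(-0.159127)+5/4·(-0.939531)+1/4·0.002716≈-1.293079; next y=4/5·(-2.840873)+1/2·(-1.293079)≈-2.919238
n=8: y≈-2.919238, sp=-3, e=sp−y≈-0.080762; I≈-1.020292, D=e−e_prev≈0.078365; u=3/4·(-0.080762)+5/4·(-1.020292)+1/4·0.078365≈-1.316345; next y=4/5·(-2.919238)+1/2·(-1.316345)≈-2.993563
n=9: y≈-2.993563, sp=-3, e=sp−y≈-0.006437; I≈-1.026729, D=e−e_prev≈0.074325; u=3/4·(-0.006437)+5/4·(-1.026729)+1/4·0.074325≈-1.269657; next y=4/5·(-2.993563)+1/2·(-1.269657)≈-3.029679
n=10: y≈-3.029679, sp=-3, e=sp−y≈0.029679; I≈-0.997050, D=e−e_prev≈0.036116; u=3/4·0.029679+5/4·(-0.997050)+1/4·0.036116≈-1.215023; next y=4/5·(-3.029679)+1/2·(-1.215023)≈-3.031255
n=11: y≈-3.031255, sp=-3, e=sp−y≈0.031255; I≈-0.965794, D=e−e_prev≈0.001576; u=3/4·0.031255+5/4·(-0.965794)+1/4·0.001576≈-1.183408; next y=4/5·(-3.031255)+1/2·(-1.183408)≈-3.016708
n=12: y≈-3.016708, sp=-3, e=sp−y≈0.016708; I≈-0.949086, D=e−e_prev≈-0.014547; u=3/4·0.016708+5/4·(-0.949086)+1/4·(-0.014547)≈-1.177464; next y=4/5·(-3.016708)+1/2·(-1.177464)≈-3.002098
n=13: y≈-3.002098, sp=-3, e=sp−y≈0.002098; I≈-0.946988, D=e−e_prev≈-0.014610; u=3/4·0.002098+5/4·(-0.946988)+1/4·(-0.014610)≈-1.185814; next y=4/5·(-3.002098)+1/2·(-1.185814)≈-2.994586
n=14: y≈-2.994586, sp=-3, e=sp−y≈-0.005414; I≈-0.952403, D=e−e_prev≈-0.007513; u=3/4·(-0.005414)+5/4·(-0.952403)+1/4·(-0.007513)≈-1.196442; next y=4/5·(-2.994586)+1/2·(-1.196442)≈-2.993890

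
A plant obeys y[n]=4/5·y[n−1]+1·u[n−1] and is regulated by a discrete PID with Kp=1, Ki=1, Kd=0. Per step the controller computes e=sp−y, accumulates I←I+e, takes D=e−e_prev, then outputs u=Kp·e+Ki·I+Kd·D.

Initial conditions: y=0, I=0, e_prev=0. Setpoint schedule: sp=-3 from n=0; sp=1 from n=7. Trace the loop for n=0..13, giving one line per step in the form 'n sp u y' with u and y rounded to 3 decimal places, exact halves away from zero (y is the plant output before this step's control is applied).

0 -3 -6.000 0.000
1 -3 3.000 -6.000
2 -3 -2.400 -1.800
3 -3 0.480 -3.840
4 -3 -1.176 -2.592
5 -3 -0.269 -3.250
6 -3 -0.781 -2.868
7 1 7.503 -3.076
8 1 -4.657 5.042
9 1 2.632 -0.624
10 1 -1.258 2.133
11 1 0.978 0.449
12 1 -0.247 1.337
13 1 0.445 0.822

(exact arithmetic carried between steps; '≈' marks a value shown rounded to 6 d.p. or computed from one; I and e_prev carry over from the previous line; the table rounds u and y to 3 d.p., halves away from zero)
n=0: y=0, sp=-3, e=sp−y=-3; I=-3, D=e−e_prev=-3; u=1·(-3)+1·(-3)+0·(-3)=-6; next y=4/5·0+1·(-6)=-6
n=1: y=-6, sp=-3, e=sp−y=3; I=0, D=e−e_prev=6; u=1·3+1·0+0·6=3; next y=4/5·(-6)+1·3=-1.8
n=2: y=-1.8, sp=-3, e=sp−y=-1.2; I=-1.2, D=e−e_prev=-4.2; u=1·(-1.2)+1·(-1.2)+0·(-4.2)=-2.4; next y=4/5·(-1.8)+1·(-2.4)=-3.84
n=3: y=-3.84, sp=-3, e=sp−y=0.84; I=-0.36, D=e−e_prev=2.04; u=1·0.84+1·(-0.36)+0·2.04=0.48; next y=4/5·(-3.84)+1·0.48=-2.592
n=4: y=-2.592, sp=-3, e=sp−y=-0.408; I=-0.768, D=e−e_prev=-1.248; u=1·(-0.408)+1·(-0.768)+0·(-1.248)=-1.176; next y=4/5·(-2.592)+1·(-1.176)=-3.2496
n=5: y=-3.2496, sp=-3, e=sp−y=0.2496; I=-0.5184, D=e−e_prev=0.6576; u=1·0.2496+1·(-0.5184)+0·0.6576=-0.2688; next y=4/5·(-3.2496)+1·(-0.2688)=-2.86848
n=6: y=-2.86848, sp=-3, e=sp−y=-0.13152; I=-0.64992, D=e−e_prev=-0.38112; u=1·(-0.13152)+1·(-0.64992)+0·(-0.38112)=-0.78144; next y=4/5·(-2.86848)+1·(-0.78144)=-3.076224
n=7: y=-3.076224, sp=1, e=sp−y=4.076224; I=3.426304, D=e−e_prev=4.207744; u=1·4.076224+1·3.426304+0·4.207744=7.502528; next y=4/5·(-3.076224)+1·7.502528≈5.041549
n=8: y≈5.041549, sp=1, e=sp−y≈-4.041549; I≈-0.615245, D=e−e_prev≈-8.117773; u=1·(-4.041549)+1·(-0.615245)+0·(-8.117773)≈-4.656794; next y=4/5·5.041549+1·(-4.656794)≈-0.623555
n=9: y≈-0.623555, sp=1, e=sp−y≈1.623555; I≈1.008310, D=e−e_prev≈5.665103; u=1·1.623555+1·1.008310+0·5.665103≈2.631864; next y=4/5·(-0.623555)+1·2.631864≈2.133021
n=10: y≈2.133021, sp=1, e=sp−y≈-1.133021; I≈-0.124711, D=e−e_prev≈-2.756575; u=1·(-1.133021)+1·(-0.124711)+0·(-2.756575)≈-1.257732; next y=4/5·2.133021+1·(-1.257732)≈0.448685
n=11: y≈0.448685, sp=1, e=sp−y≈0.551315; I≈0.426604, D=e−e_prev≈1.684336; u=1·0.551315+1·0.426604+0·1.684336≈0.977919; next y=4/5·0.448685+1·0.977919≈1.336867
n=12: y≈1.336867, sp=1, e=sp−y≈-0.336867; I≈0.089737, D=e−e_prev≈-0.888182; u=1·(-0.336867)+1·0.089737+0·(-0.888182)≈-0.247130; next y=4/5·1.336867+1·(-0.247130)≈0.822364
n=13: y≈0.822364, sp=1, e=sp−y≈0.177636; I≈0.267373, D=e−e_prev≈0.514504; u=1·0.177636+1·0.267373+0·0.514504≈0.445010; next y=4/5·0.822364+1·0.445010≈1.102901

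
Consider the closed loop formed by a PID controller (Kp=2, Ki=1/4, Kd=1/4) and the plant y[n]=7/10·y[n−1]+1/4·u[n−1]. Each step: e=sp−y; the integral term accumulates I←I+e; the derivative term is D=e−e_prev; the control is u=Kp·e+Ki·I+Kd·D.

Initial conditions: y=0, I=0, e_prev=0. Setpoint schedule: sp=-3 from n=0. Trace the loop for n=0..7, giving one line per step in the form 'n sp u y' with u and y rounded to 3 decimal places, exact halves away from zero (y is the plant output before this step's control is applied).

0 -3 -7.500 0.000
1 -3 -2.813 -1.875
2 -3 -3.211 -2.016
3 -3 -2.997 -2.214
4 -3 -3.030 -2.299
5 -3 -3.057 -2.367
6 -3 -3.097 -2.421
7 -3 -3.135 -2.469

(exact arithmetic carried between steps; '≈' marks a value shown rounded to 6 d.p. or computed from one; I and e_prev carry over from the previous line; the table rounds u and y to 3 d.p., halves away from zero)
n=0: y=0, sp=-3, e=sp−y=-3; I=-3, D=e−e_prev=-3; u=2·(-3)+1/4·(-3)+1/4·(-3)=-7.5; next y=7/10·0+1/4·(-7.5)=-1.875
n=1: y=-1.875, sp=-3, e=sp−y=-1.125; I=-4.125, D=e−e_prev=1.875; u=2·(-1.125)+1/4·(-4.125)+1/4·1.875=-2.8125; next y=7/10·(-1.875)+1/4·(-2.8125)=-2.015625
n=2: y=-2.015625, sp=-3, e=sp−y=-0.984375; I=-5.109375, D=e−e_prev=0.140625; u=2·(-0.984375)+1/4·(-5.109375)+1/4·0.140625≈-3.210938; next y=7/10·(-2.015625)+1/4·(-3.210938)≈-2.213672
n=3: y≈-2.213672, sp=-3, e=sp−y≈-0.786328; I≈-5.895703, D=e−e_prev≈0.198047; u=2·(-0.786328)+1/4·(-5.895703)+1/4·0.198047≈-2.997070; next y=7/10·(-2.213672)+1/4·(-2.997070)≈-2.298838
n=4: y≈-2.298838, sp=-3, e=sp−y≈-0.701162; I≈-6.596865, D=e−e_prev≈0.085166; u=2·(-0.701162)+1/4·(-6.596865)+1/4·0.085166≈-3.030249; next y=7/10·(-2.298838)+1/4·(-3.030249)≈-2.366749
n=5: y≈-2.366749, sp=-3, e=sp−y≈-0.633251; I≈-7.230116, D=e−e_prev≈0.067911; u=2·(-0.633251)+1/4·(-7.230116)+1/4·0.067911≈-3.057054; next y=7/10·(-2.366749)+1/4·(-3.057054)≈-2.420988
n=6: y≈-2.420988, sp=-3, e=sp−y≈-0.579012; I≈-7.809129, D=e−e_prev≈0.054239; u=2·(-0.579012)+1/4·(-7.809129)+1/4·0.054239≈-3.096747; next y=7/10·(-2.420988)+1/4·(-3.096747)≈-2.468878
n=7: y≈-2.468878, sp=-3, e=sp−y≈-0.531122; I≈-8.340251, D=e−e_prev≈0.047891; u=2·(-0.531122)+1/4·(-8.340251)+1/4·0.047891≈-3.135334; next y=7/10·(-2.468878)+1/4·(-3.135334)≈-2.512048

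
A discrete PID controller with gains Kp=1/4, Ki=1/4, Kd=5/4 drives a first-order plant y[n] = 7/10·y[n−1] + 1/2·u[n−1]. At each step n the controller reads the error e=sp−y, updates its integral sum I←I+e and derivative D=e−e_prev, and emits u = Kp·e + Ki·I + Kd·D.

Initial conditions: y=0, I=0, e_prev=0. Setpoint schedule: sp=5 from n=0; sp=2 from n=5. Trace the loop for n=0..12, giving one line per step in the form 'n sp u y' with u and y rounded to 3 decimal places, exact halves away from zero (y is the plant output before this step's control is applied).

0 5 8.750 0.000
1 5 -3.906 4.375
2 5 7.434 1.109
3 5 -1.598 4.493
4 5 6.516 2.346
5 2 -5.224 4.900
6 2 8.137 0.818
7 2 -3.360 4.641
8 2 6.135 1.569
9 2 -2.142 4.166
10 2 4.624 1.845
11 2 -1.316 3.603
12 2 3.525 1.864

(exact arithmetic carried between steps; '≈' marks a value shown rounded to 6 d.p. or computed from one; I and e_prev carry over from the previous line; the table rounds u and y to 3 d.p., halves away from zero)
n=0: y=0, sp=5, e=sp−y=5; I=5, D=e−e_prev=5; u=1/4·5+1/4·5+5/4·5=8.75; next y=7/10·0+1/2·8.75=4.375
n=1: y=4.375, sp=5, e=sp−y=0.625; I=5.625, D=e−e_prev=-4.375; u=1/4·0.625+1/4·5.625+5/4·(-4.375)=-3.90625; next y=7/10·4.375+1/2·(-3.90625)=1.109375
n=2: y=1.109375, sp=5, e=sp−y=3.890625; I=9.515625, D=e−e_prev=3.265625; u=1/4·3.890625+1/4·9.515625+5/4·3.265625≈7.433594; next y=7/10·1.109375+1/2·7.433594≈4.493359
n=3: y≈4.493359, sp=5, e=sp−y≈0.506641; I≈10.022266, D=e−e_prev≈-3.383984; u=1/4·0.506641+1/4·10.022266+5/4·(-3.383984)≈-1.597754; next y=7/10·4.493359+1/2·(-1.597754)≈2.346475
n=4: y≈2.346475, sp=5, e=sp−y≈2.653525; I≈12.675791, D=e−e_prev≈2.146885; u=1/4·2.653525+1/4·12.675791+5/4·2.146885≈6.515935; next y=7/10·2.346475+1/2·6.515935≈4.900500
n=5: y≈4.900500, sp=2, e=sp−y≈-2.900500; I≈9.775291, D=e−e_prev≈-5.554025; u=1/4·(-2.900500)+1/4·9.775291+5/4·(-5.554025)≈-5.223834; next y=7/10·4.900500+1/2·(-5.223834)≈0.818433
n=6: y≈0.818433, sp=2, e=sp−y≈1.181567; I≈10.956858, D=e−e_prev≈4.082067; u=1/4·1.181567+1/4·10.956858+5/4·4.082067≈8.137190; next y=7/10·0.818433+1/2·8.137190≈4.641498
n=7: y≈4.641498, sp=2, e=sp−y≈-2.641498; I≈8.315360, D=e−e_prev≈-3.823065; u=1/4·(-2.641498)+1/4·8.315360+5/4·(-3.823065)≈-3.360366; next y=7/10·4.641498+1/2·(-3.360366)≈1.568866
n=8: y≈1.568866, sp=2, e=sp−y≈0.431134; I≈8.746494, D=e−e_prev≈3.072632; u=1/4·0.431134+1/4·8.746494+5/4·3.072632≈6.135197; next y=7/10·1.568866+1/2·6.135197≈4.165805
n=9: y≈4.165805, sp=2, e=sp−y≈-2.165805; I≈6.580690, D=e−e_prev≈-2.596939; u=1/4·(-2.165805)+1/4·6.580690+5/4·(-2.596939)≈-2.142452; next y=7/10·4.165805+1/2·(-2.142452)≈1.844837
n=10: y≈1.844837, sp=2, e=sp−y≈0.155163; I≈6.735853, D=e−e_prev≈2.320968; u=1/4·0.155163+1/4·6.735853+5/4·2.320968≈4.623963; next y=7/10·1.844837+1/2·4.623963≈3.603368
n=11: y≈3.603368, sp=2, e=sp−y≈-1.603368; I≈5.132485, D=e−e_prev≈-1.758531; u=1/4·(-1.603368)+1/4·5.132485+5/4·(-1.758531)≈-1.315884; next y=7/10·3.603368+1/2·(-1.315884)≈1.864415
n=12: y≈1.864415, sp=2, e=sp−y≈0.135585; I≈5.268070, D=e−e_prev≈1.738952; u=1/4·0.135585+1/4·5.268070+5/4·1.738952≈3.524604; next y=7/10·1.864415+1/2·3.524604≈3.067393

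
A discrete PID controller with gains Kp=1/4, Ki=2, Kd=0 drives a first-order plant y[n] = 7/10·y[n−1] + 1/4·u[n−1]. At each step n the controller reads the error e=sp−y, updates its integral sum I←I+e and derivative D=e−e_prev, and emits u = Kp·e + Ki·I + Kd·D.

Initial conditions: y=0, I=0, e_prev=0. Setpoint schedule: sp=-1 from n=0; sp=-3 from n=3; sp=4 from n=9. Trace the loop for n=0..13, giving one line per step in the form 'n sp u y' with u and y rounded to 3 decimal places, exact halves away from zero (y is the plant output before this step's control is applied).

(exact arithmetic carried between steps; '≈' marks a value shown rounded to 6 d.p. or computed from one; I and e_prev carry over from the previous line; the table rounds u and y to 3 d.p., halves away from zero)
n=0: y=0, sp=-1, e=sp−y=-1; I=-1, D=e−e_prev=-1; u=1/4·(-1)+2·(-1)+0·(-1)=-2.25; next y=7/10·0+1/4·(-2.25)=-0.5625
n=1: y=-0.5625, sp=-1, e=sp−y=-0.4375; I=-1.4375, D=e−e_prev=0.5625; u=1/4·(-0.4375)+2·(-1.4375)+0·0.5625=-2.984375; next y=7/10·(-0.5625)+1/4·(-2.984375)≈-1.139844
n=2: y≈-1.139844, sp=-1, e=sp−y≈0.139844; I≈-1.297656, D=e−e_prev≈0.577344; u=1/4·0.139844+2·(-1.297656)+0·0.577344≈-2.560352; next y=7/10·(-1.139844)+1/4·(-2.560352)≈-1.437979
n=3: y≈-1.437979, sp=-3, e=sp−y≈-1.562021; I≈-2.859678, D=e−e_prev≈-1.701865; u=1/4·(-1.562021)+2·(-2.859678)+0·(-1.701865)≈-6.109861; next y=7/10·(-1.437979)+1/4·(-6.109861)≈-2.534050
n=4: y≈-2.534050, sp=-3, e=sp−y≈-0.465950; I≈-3.325628, D=e−e_prev≈1.096072; u=1/4·(-0.465950)+2·(-3.325628)+0·1.096072≈-6.767743; next y=7/10·(-2.534050)+1/4·(-6.767743)≈-3.465771
n=5: y≈-3.465771, sp=-3, e=sp−y≈0.465771; I≈-2.859857, D=e−e_prev≈0.931721; u=1/4·0.465771+2·(-2.859857)+0·0.931721≈-5.603271; next y=7/10·(-3.465771)+1/4·(-5.603271)≈-3.826857
n=6: y≈-3.826857, sp=-3, e=sp−y≈0.826857; I≈-2.033000, D=e−e_prev≈0.361086; u=1/4·0.826857+2·(-2.033000)+0·0.361086≈-3.859285; next y=7/10·(-3.826857)+1/4·(-3.859285)≈-3.643621
n=7: y≈-3.643621, sp=-3, e=sp−y≈0.643621; I≈-1.389378, D=e−e_prev≈-0.183236; u=1/4·0.643621+2·(-1.389378)+0·(-0.183236)≈-2.617851; next y=7/10·(-3.643621)+1/4·(-2.617851)≈-3.204998
n=8: y≈-3.204998, sp=-3, e=sp−y≈0.204998; I≈-1.184381, D=e−e_prev≈-0.438624; u=1/4·0.204998+2·(-1.184381)+0·(-0.438624)≈-2.317512; next y=7/10·(-3.204998)+1/4·(-2.317512)≈-2.822876
n=9: y≈-2.822876, sp=4, e=sp−y≈6.822876; I≈5.638496, D=e−e_prev≈6.617879; u=1/4·6.822876+2·5.638496+0·6.617879≈12.982711; next y=7/10·(-2.822876)+1/4·12.982711≈1.269664
n=10: y≈1.269664, sp=4, e=sp−y≈2.730336; I≈8.368832, D=e−e_prev≈-4.092541; u=1/4·2.730336+2·8.368832+0·(-4.092541)≈17.420247; next y=7/10·1.269664+1/4·17.420247≈5.243827
n=11: y≈5.243827, sp=4, e=sp−y≈-1.243827; I≈7.125005, D=e−e_prev≈-3.974162; u=1/4·(-1.243827)+2·7.125005+0·(-3.974162)≈13.939053; next y=7/10·5.243827+1/4·13.939053≈7.155442
n=12: y≈7.155442, sp=4, e=sp−y≈-3.155442; I≈3.969563, D=e−e_prev≈-1.911615; u=1/4·(-3.155442)+2·3.969563+0·(-1.911615)≈7.150265; next y=7/10·7.155442+1/4·7.150265≈6.796376
n=13: y≈6.796376, sp=4, e=sp−y≈-2.796376; I≈1.173187, D=e−e_prev≈0.359066; u=1/4·(-2.796376)+2·1.173187+0·0.359066≈1.647281; next y=7/10·6.796376+1/4·1.647281≈5.169283

0 -1 -2.250 0.000
1 -1 -2.984 -0.563
2 -1 -2.560 -1.140
3 -3 -6.110 -1.438
4 -3 -6.768 -2.534
5 -3 -5.603 -3.466
6 -3 -3.859 -3.827
7 -3 -2.618 -3.644
8 -3 -2.318 -3.205
9 4 12.983 -2.823
10 4 17.420 1.270
11 4 13.939 5.244
12 4 7.150 7.155
13 4 1.647 6.796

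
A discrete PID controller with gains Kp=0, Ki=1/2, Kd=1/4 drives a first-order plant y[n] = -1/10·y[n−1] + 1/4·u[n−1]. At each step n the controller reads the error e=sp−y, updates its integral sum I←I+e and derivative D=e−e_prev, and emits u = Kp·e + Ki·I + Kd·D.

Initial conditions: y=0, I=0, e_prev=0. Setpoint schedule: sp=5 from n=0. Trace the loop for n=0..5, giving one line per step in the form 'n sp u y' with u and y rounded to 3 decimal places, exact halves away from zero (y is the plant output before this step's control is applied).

0 5 3.750 0.000
1 5 4.297 0.938
2 5 6.530 0.980
3 5 8.135 1.535
4 5 9.747 1.880
5 5 11.117 2.249

(exact arithmetic carried between steps; '≈' marks a value shown rounded to 6 d.p. or computed from one; I and e_prev carry over from the previous line; the table rounds u and y to 3 d.p., halves away from zero)
n=0: y=0, sp=5, e=sp−y=5; I=5, D=e−e_prev=5; u=0·5+1/2·5+1/4·5=3.75; next y=-1/10·0+1/4·3.75=0.9375
n=1: y=0.9375, sp=5, e=sp−y=4.0625; I=9.0625, D=e−e_prev=-0.9375; u=0·4.0625+1/2·9.0625+1/4·(-0.9375)=4.296875; next y=-1/10·0.9375+1/4·4.296875≈0.980469
n=2: y≈0.980469, sp=5, e=sp−y≈4.019531; I≈13.082031, D=e−e_prev≈-0.042969; u=0·4.019531+1/2·13.082031+1/4·(-0.042969)≈6.530273; next y=-1/10·0.980469+1/4·6.530273≈1.534521
n=3: y≈1.534521, sp=5, e=sp−y≈3.465479; I≈16.547510, D=e−e_prev≈-0.554053; u=0·3.465479+1/2·16.547510+1/4·(-0.554053)≈8.135242; next y=-1/10·1.534521+1/4·8.135242≈1.880358
n=4: y≈1.880358, sp=5, e=sp−y≈3.119642; I≈19.667151, D=e−e_prev≈-0.345837; u=0·3.119642+1/2·19.667151+1/4·(-0.345837)≈9.747117; next y=-1/10·1.880358+1/4·9.747117≈2.248743
n=5: y≈2.248743, sp=5, e=sp−y≈2.751257; I≈22.418408, D=e−e_prev≈-0.368385; u=0·2.751257+1/2·22.418408+1/4·(-0.368385)≈11.117108; next y=-1/10·2.248743+1/4·11.117108≈2.554403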